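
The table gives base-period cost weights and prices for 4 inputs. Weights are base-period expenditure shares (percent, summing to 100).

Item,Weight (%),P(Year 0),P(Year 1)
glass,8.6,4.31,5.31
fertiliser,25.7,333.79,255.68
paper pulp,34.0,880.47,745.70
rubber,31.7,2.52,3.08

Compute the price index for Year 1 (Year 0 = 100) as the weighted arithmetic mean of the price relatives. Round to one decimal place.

glass: 8.6 × (5.31/4.31) = 8.6 × 1.232019 = 10.5954
fertiliser: 25.7 × (255.68/333.79) = 25.7 × 0.765991 = 19.6860
paper pulp: 34.0 × (745.70/880.47) = 34.0 × 0.846934 = 28.7958
rubber: 31.7 × (3.08/2.52) = 31.7 × 1.222222 = 38.7444
Index = Σ wᵢ·(p₁ᵢ/p₀ᵢ) = 10.5954 + 19.6860 + 28.7958 + 38.7444 = 97.8215

97.8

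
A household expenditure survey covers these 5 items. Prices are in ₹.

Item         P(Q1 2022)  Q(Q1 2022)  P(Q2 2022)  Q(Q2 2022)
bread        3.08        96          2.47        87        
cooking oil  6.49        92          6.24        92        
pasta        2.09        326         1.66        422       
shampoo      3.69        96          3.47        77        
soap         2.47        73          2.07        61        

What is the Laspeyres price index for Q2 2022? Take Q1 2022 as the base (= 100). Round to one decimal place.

87.1

Laspeyres price index uses base-period quantities as weights.
ΣP(Q2 2022)·Q(Q1 2022) = 2.47×96 + 6.24×92 + 1.66×326 + 3.47×96 + 2.07×73 = 237.12 + 574.08 + 541.16 + 333.12 + 151.11 = 1836.59
ΣP(Q1 2022)·Q(Q1 2022) = 3.08×96 + 6.49×92 + 2.09×326 + 3.69×96 + 2.47×73 = 295.68 + 597.08 + 681.34 + 354.24 + 180.31 = 2108.65
Index = 1836.59 / 2108.65 × 100 = 87.0979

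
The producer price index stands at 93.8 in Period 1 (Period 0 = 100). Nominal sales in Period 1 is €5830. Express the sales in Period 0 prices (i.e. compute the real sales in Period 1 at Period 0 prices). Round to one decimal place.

6215.4

Real = Nominal ÷ (Index/100) = 5830 ÷ (93.8/100)
     = 5830 ÷ 0.938 = 6215.3518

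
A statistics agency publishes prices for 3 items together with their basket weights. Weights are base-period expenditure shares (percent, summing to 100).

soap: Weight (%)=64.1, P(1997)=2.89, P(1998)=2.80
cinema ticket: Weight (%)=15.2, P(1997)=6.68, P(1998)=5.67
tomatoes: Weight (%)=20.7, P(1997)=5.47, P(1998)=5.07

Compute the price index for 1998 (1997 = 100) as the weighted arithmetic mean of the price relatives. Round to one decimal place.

94.2

soap: 64.1 × (2.80/2.89) = 64.1 × 0.968858 = 62.1038
cinema ticket: 15.2 × (5.67/6.68) = 15.2 × 0.848802 = 12.9018
tomatoes: 20.7 × (5.07/5.47) = 20.7 × 0.926874 = 19.1863
Index = Σ wᵢ·(p₁ᵢ/p₀ᵢ) = 62.1038 + 12.9018 + 19.1863 = 94.1919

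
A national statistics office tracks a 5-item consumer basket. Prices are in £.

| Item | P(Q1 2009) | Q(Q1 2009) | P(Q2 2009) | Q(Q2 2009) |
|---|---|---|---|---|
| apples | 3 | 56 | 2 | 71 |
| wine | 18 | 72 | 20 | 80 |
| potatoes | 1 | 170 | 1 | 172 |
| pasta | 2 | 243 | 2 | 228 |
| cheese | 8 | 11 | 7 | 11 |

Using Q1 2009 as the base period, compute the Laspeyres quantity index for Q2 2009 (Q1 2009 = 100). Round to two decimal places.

Laspeyres quantity index uses base-period prices as weights.
ΣP(Q1 2009)·Q(Q2 2009) = 3×71 + 18×80 + 1×172 + 2×228 + 8×11 = 213 + 1440 + 172 + 456 + 88 = 2369
ΣP(Q1 2009)·Q(Q1 2009) = 3×56 + 18×72 + 1×170 + 2×243 + 8×11 = 168 + 1296 + 170 + 486 + 88 = 2208
Index = 2369 / 2208 × 100 = 107.2917

107.29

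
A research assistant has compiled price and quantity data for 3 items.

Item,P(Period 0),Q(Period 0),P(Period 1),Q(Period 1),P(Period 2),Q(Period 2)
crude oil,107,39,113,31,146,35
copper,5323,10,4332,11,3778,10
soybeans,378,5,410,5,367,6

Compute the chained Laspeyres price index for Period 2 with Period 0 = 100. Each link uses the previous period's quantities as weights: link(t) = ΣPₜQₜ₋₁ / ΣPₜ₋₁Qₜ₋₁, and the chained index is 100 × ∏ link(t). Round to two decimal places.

Link Period 0→Period 1:
ΣP(Period 1)Q(Period 0) = 113×39 + 4332×10 + 410×5 = 4407 + 43320 + 2050 = 49777
ΣP(Period 0)Q(Period 0) = 107×39 + 5323×10 + 378×5 = 4173 + 53230 + 1890 = 59293
link = 49777/59293 = 0.839509
Link Period 1→Period 2:
ΣP(Period 2)Q(Period 1) = 146×31 + 3778×11 + 367×5 = 4526 + 41558 + 1835 = 47919
ΣP(Period 1)Q(Period 1) = 113×31 + 4332×11 + 410×5 = 3503 + 47652 + 2050 = 53205
link = 47919/53205 = 0.900648
Chained index = 100 × 0.839509 × 0.900648 = 75.6102

75.61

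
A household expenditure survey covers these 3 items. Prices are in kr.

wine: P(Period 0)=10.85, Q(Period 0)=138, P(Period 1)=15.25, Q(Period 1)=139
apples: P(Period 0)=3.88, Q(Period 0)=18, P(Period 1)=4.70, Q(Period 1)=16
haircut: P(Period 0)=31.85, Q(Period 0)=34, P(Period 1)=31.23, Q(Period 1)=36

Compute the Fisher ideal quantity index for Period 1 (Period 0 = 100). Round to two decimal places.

Laspeyres component (base-period weights):
ΣP(Period 0)Q(Period 1) = 10.85×139 + 3.88×16 + 31.85×36 = 1508.15 + 62.08 + 1146.6 = 2716.83
ΣP(Period 0)Q(Period 0) = 10.85×138 + 3.88×18 + 31.85×34 = 1497.3 + 69.84 + 1082.9 = 2650.04
L = 2716.83 / 2650.04 × 100 = 102.5203
Paasche component (current-period weights):
ΣP(Period 1)Q(Period 1) = 15.25×139 + 4.70×16 + 31.23×36 = 2119.75 + 75.2 + 1124.28 = 3319.23
ΣP(Period 1)Q(Period 0) = 15.25×138 + 4.70×18 + 31.23×34 = 2104.5 + 84.6 + 1061.82 = 3250.92
P = 3319.23 / 3250.92 × 100 = 102.1013
Fisher = √(L × P) = √(102.5203 × 102.1013) = 102.3106

102.31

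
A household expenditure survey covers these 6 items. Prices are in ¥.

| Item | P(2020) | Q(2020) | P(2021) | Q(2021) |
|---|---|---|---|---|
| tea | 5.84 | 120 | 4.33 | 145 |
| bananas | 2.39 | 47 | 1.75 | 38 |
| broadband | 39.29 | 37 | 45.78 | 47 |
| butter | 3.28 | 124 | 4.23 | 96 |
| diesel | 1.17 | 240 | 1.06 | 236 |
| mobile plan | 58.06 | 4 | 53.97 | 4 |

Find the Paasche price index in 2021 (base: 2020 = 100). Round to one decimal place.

Paasche price index uses current-period quantities as weights.
ΣP(2021)·Q(2021) = 4.33×145 + 1.75×38 + 45.78×47 + 4.23×96 + 1.06×236 + 53.97×4 = 627.85 + 66.5 + 2151.66 + 406.08 + 250.16 + 215.88 = 3718.13
ΣP(2020)·Q(2021) = 5.84×145 + 2.39×38 + 39.29×47 + 3.28×96 + 1.17×236 + 58.06×4 = 846.8 + 90.82 + 1846.63 + 314.88 + 276.12 + 232.24 = 3607.49
Index = 3718.13 / 3607.49 × 100 = 103.0670

103.1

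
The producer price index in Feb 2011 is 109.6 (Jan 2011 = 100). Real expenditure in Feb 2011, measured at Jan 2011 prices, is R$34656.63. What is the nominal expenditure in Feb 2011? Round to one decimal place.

Nominal = Real × (Index/100) = 34656.63 × (109.6/100)
        = 34656.63 × 1.096 = 37983.6665

37983.7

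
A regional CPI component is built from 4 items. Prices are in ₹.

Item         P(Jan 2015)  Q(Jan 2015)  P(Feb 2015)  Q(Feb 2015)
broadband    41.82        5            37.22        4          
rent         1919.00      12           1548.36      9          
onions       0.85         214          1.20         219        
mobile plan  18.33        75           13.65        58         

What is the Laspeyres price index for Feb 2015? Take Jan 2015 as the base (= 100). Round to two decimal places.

Laspeyres price index uses base-period quantities as weights.
ΣP(Feb 2015)·Q(Jan 2015) = 37.22×5 + 1548.36×12 + 1.20×214 + 13.65×75 = 186.1 + 18580.32 + 256.8 + 1023.75 = 20046.97
ΣP(Jan 2015)·Q(Jan 2015) = 41.82×5 + 1919.00×12 + 0.85×214 + 18.33×75 = 209.1 + 23028 + 181.9 + 1374.75 = 24793.75
Index = 20046.97 / 24793.75 × 100 = 80.8549

80.85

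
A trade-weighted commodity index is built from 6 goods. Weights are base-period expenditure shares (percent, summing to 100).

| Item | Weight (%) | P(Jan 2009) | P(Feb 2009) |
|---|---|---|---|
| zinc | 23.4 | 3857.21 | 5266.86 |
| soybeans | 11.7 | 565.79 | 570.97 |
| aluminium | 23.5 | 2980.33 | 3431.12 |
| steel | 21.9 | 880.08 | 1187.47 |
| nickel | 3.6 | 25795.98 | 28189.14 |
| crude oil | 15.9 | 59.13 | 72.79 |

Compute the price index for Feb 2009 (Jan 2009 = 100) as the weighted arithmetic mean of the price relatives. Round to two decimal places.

123.87

zinc: 23.4 × (5266.86/3857.21) = 23.4 × 1.365458 = 31.9517
soybeans: 11.7 × (570.97/565.79) = 11.7 × 1.009155 = 11.8071
aluminium: 23.5 × (3431.12/2980.33) = 23.5 × 1.151255 = 27.0545
steel: 21.9 × (1187.47/880.08) = 21.9 × 1.349275 = 29.5491
nickel: 3.6 × (28189.14/25795.98) = 3.6 × 1.092773 = 3.9340
crude oil: 15.9 × (72.79/59.13) = 15.9 × 1.231016 = 19.5732
Index = Σ wᵢ·(p₁ᵢ/p₀ᵢ) = 31.9517 + 11.8071 + 27.0545 + 29.5491 + 3.9340 + 19.5732 = 123.8696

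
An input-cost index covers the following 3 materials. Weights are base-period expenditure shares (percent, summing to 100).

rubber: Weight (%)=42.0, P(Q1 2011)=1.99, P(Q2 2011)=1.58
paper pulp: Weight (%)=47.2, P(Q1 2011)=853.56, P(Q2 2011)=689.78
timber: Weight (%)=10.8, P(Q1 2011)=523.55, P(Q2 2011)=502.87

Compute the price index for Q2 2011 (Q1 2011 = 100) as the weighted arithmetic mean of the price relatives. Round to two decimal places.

81.86

rubber: 42.0 × (1.58/1.99) = 42.0 × 0.793970 = 33.3467
paper pulp: 47.2 × (689.78/853.56) = 47.2 × 0.808121 = 38.1433
timber: 10.8 × (502.87/523.55) = 10.8 × 0.960500 = 10.3734
Index = Σ wᵢ·(p₁ᵢ/p₀ᵢ) = 33.3467 + 38.1433 + 10.3734 = 81.8635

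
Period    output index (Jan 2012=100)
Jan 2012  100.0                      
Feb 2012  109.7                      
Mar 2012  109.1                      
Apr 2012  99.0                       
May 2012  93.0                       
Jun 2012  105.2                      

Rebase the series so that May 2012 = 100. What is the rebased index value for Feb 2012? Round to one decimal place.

118.0

Rebased(Feb 2012) = 109.7 / 93.0 × 100 = 117.9570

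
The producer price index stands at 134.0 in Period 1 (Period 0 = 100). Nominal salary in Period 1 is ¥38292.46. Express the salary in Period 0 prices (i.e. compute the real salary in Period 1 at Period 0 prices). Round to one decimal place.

28576.5

Real = Nominal ÷ (Index/100) = 38292.46 ÷ (134.0/100)
     = 38292.46 ÷ 1.340 = 28576.4627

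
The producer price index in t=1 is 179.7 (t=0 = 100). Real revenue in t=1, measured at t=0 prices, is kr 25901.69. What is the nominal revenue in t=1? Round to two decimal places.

Nominal = Real × (Index/100) = 25901.69 × (179.7/100)
        = 25901.69 × 1.797 = 46545.3369

46545.34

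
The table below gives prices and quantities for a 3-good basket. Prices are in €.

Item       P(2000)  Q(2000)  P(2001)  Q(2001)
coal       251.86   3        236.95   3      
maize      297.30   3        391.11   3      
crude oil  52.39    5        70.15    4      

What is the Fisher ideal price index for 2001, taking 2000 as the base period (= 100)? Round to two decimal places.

116.81

Laspeyres component (base-period weights):
ΣP(2001)Q(2000) = 236.95×3 + 391.11×3 + 70.15×5 = 710.85 + 1173.33 + 350.75 = 2234.93
ΣP(2000)Q(2000) = 251.86×3 + 297.30×3 + 52.39×5 = 755.58 + 891.9 + 261.95 = 1909.43
L = 2234.93 / 1909.43 × 100 = 117.0470
Paasche component (current-period weights):
ΣP(2001)Q(2001) = 236.95×3 + 391.11×3 + 70.15×4 = 710.85 + 1173.33 + 280.6 = 2164.78
ΣP(2000)Q(2001) = 251.86×3 + 297.30×3 + 52.39×4 = 755.58 + 891.9 + 209.56 = 1857.04
P = 2164.78 / 1857.04 × 100 = 116.5715
Fisher = √(L × P) = √(117.0470 × 116.5715) = 116.8090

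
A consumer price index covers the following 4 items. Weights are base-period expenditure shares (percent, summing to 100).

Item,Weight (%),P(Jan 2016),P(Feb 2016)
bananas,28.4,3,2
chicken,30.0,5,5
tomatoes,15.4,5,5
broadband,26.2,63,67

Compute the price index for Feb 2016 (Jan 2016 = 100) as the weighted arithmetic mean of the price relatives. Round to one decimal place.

92.2

bananas: 28.4 × (2/3) = 28.4 × 0.666667 = 18.9333
chicken: 30.0 × (5/5) = 30.0 × 1.000000 = 30.0000
tomatoes: 15.4 × (5/5) = 15.4 × 1.000000 = 15.4000
broadband: 26.2 × (67/63) = 26.2 × 1.063492 = 27.8635
Index = Σ wᵢ·(p₁ᵢ/p₀ᵢ) = 18.9333 + 30.0000 + 15.4000 + 27.8635 = 92.1968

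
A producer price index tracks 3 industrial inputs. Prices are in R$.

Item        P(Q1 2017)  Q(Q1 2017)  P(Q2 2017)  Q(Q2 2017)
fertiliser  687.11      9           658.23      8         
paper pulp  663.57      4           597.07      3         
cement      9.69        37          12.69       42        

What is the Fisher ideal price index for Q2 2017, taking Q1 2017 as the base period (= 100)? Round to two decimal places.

95.81

Laspeyres component (base-period weights):
ΣP(Q2 2017)Q(Q1 2017) = 658.23×9 + 597.07×4 + 12.69×37 = 5924.07 + 2388.28 + 469.53 = 8781.88
ΣP(Q1 2017)Q(Q1 2017) = 687.11×9 + 663.57×4 + 9.69×37 = 6183.99 + 2654.28 + 358.53 = 9196.8
L = 8781.88 / 9196.8 × 100 = 95.4884
Paasche component (current-period weights):
ΣP(Q2 2017)Q(Q2 2017) = 658.23×8 + 597.07×3 + 12.69×42 = 5265.84 + 1791.21 + 532.98 = 7590.03
ΣP(Q1 2017)Q(Q2 2017) = 687.11×8 + 663.57×3 + 9.69×42 = 5496.88 + 1990.71 + 406.98 = 7894.57
P = 7590.03 / 7894.57 × 100 = 96.1424
Fisher = √(L × P) = √(95.4884 × 96.1424) = 95.8149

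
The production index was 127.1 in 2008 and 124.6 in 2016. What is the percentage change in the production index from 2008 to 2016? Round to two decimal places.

-1.97%

Change = (124.6 − 127.1) / 127.1 × 100
       = -2.5 / 127.1 × 100 = -1.9670%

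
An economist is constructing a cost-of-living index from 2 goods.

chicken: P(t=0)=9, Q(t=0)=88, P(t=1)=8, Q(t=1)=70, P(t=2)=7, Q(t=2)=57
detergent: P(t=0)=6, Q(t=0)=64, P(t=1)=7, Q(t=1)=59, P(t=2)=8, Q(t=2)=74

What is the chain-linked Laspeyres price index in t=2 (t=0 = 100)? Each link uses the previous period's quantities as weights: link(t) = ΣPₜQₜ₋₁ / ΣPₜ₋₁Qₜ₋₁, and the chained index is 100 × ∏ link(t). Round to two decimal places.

Link t=0→t=1:
ΣP(t=1)Q(t=0) = 8×88 + 7×64 = 704 + 448 = 1152
ΣP(t=0)Q(t=0) = 9×88 + 6×64 = 792 + 384 = 1176
link = 1152/1176 = 0.979592
Link t=1→t=2:
ΣP(t=2)Q(t=1) = 7×70 + 8×59 = 490 + 472 = 962
ΣP(t=1)Q(t=1) = 8×70 + 7×59 = 560 + 413 = 973
link = 962/973 = 0.988695
Chained index = 100 × 0.979592 × 0.988695 = 96.8517

96.85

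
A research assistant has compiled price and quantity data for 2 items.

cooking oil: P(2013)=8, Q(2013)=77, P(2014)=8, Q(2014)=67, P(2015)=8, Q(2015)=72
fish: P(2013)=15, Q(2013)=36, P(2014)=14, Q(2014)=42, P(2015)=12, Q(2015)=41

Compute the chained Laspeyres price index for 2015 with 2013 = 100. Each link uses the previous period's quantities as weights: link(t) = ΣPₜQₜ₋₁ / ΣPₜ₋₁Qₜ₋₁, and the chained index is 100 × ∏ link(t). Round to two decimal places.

Link 2013→2014:
ΣP(2014)Q(2013) = 8×77 + 14×36 = 616 + 504 = 1120
ΣP(2013)Q(2013) = 8×77 + 15×36 = 616 + 540 = 1156
link = 1120/1156 = 0.968858
Link 2014→2015:
ΣP(2015)Q(2014) = 8×67 + 12×42 = 536 + 504 = 1040
ΣP(2014)Q(2014) = 8×67 + 14×42 = 536 + 588 = 1124
link = 1040/1124 = 0.925267
Chained index = 100 × 0.968858 × 0.925267 = 89.6452

89.65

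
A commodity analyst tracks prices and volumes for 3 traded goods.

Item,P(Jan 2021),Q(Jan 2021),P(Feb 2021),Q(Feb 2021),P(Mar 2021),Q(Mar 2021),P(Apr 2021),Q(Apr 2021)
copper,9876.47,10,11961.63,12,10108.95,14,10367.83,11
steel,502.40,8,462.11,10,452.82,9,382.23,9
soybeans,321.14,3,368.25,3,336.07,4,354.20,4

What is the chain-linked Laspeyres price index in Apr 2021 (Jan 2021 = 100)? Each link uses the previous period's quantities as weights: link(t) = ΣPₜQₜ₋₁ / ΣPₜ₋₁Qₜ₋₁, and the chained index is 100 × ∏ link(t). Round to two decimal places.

104.03

Link Jan 2021→Feb 2021:
ΣP(Feb 2021)Q(Jan 2021) = 11961.63×10 + 462.11×8 + 368.25×3 = 119616.3 + 3696.88 + 1104.75 = 124417.93
ΣP(Jan 2021)Q(Jan 2021) = 9876.47×10 + 502.40×8 + 321.14×3 = 98764.7 + 4019.2 + 963.42 = 103747.32
link = 124417.93/103747.32 = 1.199240
Link Feb 2021→Mar 2021:
ΣP(Mar 2021)Q(Feb 2021) = 10108.95×12 + 452.82×10 + 336.07×3 = 121307.4 + 4528.2 + 1008.21 = 126843.81
ΣP(Feb 2021)Q(Feb 2021) = 11961.63×12 + 462.11×10 + 368.25×3 = 143539.56 + 4621.1 + 1104.75 = 149265.41
link = 126843.81/149265.41 = 0.849787
Link Mar 2021→Apr 2021:
ΣP(Apr 2021)Q(Mar 2021) = 10367.83×14 + 382.23×9 + 354.20×4 = 145149.62 + 3440.07 + 1416.8 = 150006.49
ΣP(Mar 2021)Q(Mar 2021) = 10108.95×14 + 452.82×9 + 336.07×4 = 141525.3 + 4075.38 + 1344.28 = 146944.96
link = 150006.49/146944.96 = 1.020835
Chained index = 100 × 1.199240 × 0.849787 × 1.020835 = 104.0331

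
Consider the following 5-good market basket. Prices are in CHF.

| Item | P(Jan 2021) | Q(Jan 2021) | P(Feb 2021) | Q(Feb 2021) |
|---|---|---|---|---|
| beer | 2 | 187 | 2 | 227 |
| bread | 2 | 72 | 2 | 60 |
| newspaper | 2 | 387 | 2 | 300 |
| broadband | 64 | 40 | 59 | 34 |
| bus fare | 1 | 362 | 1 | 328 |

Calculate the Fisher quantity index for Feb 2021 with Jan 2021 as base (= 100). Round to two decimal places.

Laspeyres component (base-period weights):
ΣP(Jan 2021)Q(Feb 2021) = 2×227 + 2×60 + 2×300 + 64×34 + 1×328 = 454 + 120 + 600 + 2176 + 328 = 3678
ΣP(Jan 2021)Q(Jan 2021) = 2×187 + 2×72 + 2×387 + 64×40 + 1×362 = 374 + 144 + 774 + 2560 + 362 = 4214
L = 3678 / 4214 × 100 = 87.2805
Paasche component (current-period weights):
ΣP(Feb 2021)Q(Feb 2021) = 2×227 + 2×60 + 2×300 + 59×34 + 1×328 = 454 + 120 + 600 + 2006 + 328 = 3508
ΣP(Feb 2021)Q(Jan 2021) = 2×187 + 2×72 + 2×387 + 59×40 + 1×362 = 374 + 144 + 774 + 2360 + 362 = 4014
P = 3508 / 4014 × 100 = 87.3941
Fisher = √(L × P) = √(87.2805 × 87.3941) = 87.3373

87.34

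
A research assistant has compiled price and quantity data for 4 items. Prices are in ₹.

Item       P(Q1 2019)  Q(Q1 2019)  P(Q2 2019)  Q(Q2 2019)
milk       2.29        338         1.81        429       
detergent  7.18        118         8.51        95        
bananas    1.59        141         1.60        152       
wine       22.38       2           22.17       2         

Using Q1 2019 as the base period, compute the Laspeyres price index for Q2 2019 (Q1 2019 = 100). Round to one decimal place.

Laspeyres price index uses base-period quantities as weights.
ΣP(Q2 2019)·Q(Q1 2019) = 1.81×338 + 8.51×118 + 1.60×141 + 22.17×2 = 611.78 + 1004.18 + 225.6 + 44.34 = 1885.9
ΣP(Q1 2019)·Q(Q1 2019) = 2.29×338 + 7.18×118 + 1.59×141 + 22.38×2 = 774.02 + 847.24 + 224.19 + 44.76 = 1890.21
Index = 1885.9 / 1890.21 × 100 = 99.7720

99.8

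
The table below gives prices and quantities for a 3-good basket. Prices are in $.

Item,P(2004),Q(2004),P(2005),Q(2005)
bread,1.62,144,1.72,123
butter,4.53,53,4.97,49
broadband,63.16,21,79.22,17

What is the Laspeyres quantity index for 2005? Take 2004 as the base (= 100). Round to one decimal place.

Laspeyres quantity index uses base-period prices as weights.
ΣP(2004)·Q(2005) = 1.62×123 + 4.53×49 + 63.16×17 = 199.26 + 221.97 + 1073.72 = 1494.95
ΣP(2004)·Q(2004) = 1.62×144 + 4.53×53 + 63.16×21 = 233.28 + 240.09 + 1326.36 = 1799.73
Index = 1494.95 / 1799.73 × 100 = 83.0652

83.1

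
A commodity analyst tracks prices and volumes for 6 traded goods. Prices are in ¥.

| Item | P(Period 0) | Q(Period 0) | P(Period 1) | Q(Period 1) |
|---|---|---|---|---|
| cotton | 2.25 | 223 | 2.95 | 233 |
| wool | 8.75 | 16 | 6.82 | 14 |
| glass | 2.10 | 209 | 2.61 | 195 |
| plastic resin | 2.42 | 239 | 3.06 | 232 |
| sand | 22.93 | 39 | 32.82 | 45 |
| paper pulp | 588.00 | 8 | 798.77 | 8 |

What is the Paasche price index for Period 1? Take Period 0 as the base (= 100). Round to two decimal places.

Paasche price index uses current-period quantities as weights.
ΣP(Period 1)·Q(Period 1) = 2.95×233 + 6.82×14 + 2.61×195 + 3.06×232 + 32.82×45 + 798.77×8 = 687.35 + 95.48 + 508.95 + 709.92 + 1476.9 + 6390.16 = 9868.76
ΣP(Period 0)·Q(Period 1) = 2.25×233 + 8.75×14 + 2.10×195 + 2.42×232 + 22.93×45 + 588.00×8 = 524.25 + 122.5 + 409.5 + 561.44 + 1031.85 + 4704 = 7353.54
Index = 9868.76 / 7353.54 × 100 = 134.2042

134.20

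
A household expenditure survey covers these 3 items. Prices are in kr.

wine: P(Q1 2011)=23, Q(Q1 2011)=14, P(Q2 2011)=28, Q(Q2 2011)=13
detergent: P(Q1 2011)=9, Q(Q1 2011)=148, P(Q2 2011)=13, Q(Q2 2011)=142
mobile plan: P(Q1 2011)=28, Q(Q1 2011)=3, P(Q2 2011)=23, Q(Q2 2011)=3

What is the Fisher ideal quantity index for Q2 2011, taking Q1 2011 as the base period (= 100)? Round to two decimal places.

Laspeyres component (base-period weights):
ΣP(Q1 2011)Q(Q2 2011) = 23×13 + 9×142 + 28×3 = 299 + 1278 + 84 = 1661
ΣP(Q1 2011)Q(Q1 2011) = 23×14 + 9×148 + 28×3 = 322 + 1332 + 84 = 1738
L = 1661 / 1738 × 100 = 95.5696
Paasche component (current-period weights):
ΣP(Q2 2011)Q(Q2 2011) = 28×13 + 13×142 + 23×3 = 364 + 1846 + 69 = 2279
ΣP(Q2 2011)Q(Q1 2011) = 28×14 + 13×148 + 23×3 = 392 + 1924 + 69 = 2385
P = 2279 / 2385 × 100 = 95.5556
Fisher = √(L × P) = √(95.5696 × 95.5556) = 95.5626

95.56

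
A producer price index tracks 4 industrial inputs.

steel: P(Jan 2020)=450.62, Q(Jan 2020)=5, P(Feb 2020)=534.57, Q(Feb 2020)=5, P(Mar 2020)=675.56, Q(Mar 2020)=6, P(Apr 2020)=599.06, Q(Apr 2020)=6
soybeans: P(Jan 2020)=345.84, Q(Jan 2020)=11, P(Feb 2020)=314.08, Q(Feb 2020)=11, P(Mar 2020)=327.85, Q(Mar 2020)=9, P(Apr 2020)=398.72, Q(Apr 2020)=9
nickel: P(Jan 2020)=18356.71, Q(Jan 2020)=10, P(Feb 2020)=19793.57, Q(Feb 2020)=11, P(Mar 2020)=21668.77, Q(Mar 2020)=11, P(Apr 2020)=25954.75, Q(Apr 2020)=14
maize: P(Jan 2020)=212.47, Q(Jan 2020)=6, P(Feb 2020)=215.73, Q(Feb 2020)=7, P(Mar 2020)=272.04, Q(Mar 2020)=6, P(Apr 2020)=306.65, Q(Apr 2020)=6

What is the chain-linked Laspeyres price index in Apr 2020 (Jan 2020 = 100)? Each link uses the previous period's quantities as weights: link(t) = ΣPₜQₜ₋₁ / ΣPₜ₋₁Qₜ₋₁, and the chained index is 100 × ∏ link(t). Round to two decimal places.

140.73

Link Jan 2020→Feb 2020:
ΣP(Feb 2020)Q(Jan 2020) = 534.57×5 + 314.08×11 + 19793.57×10 + 215.73×6 = 2672.85 + 3454.88 + 197935.7 + 1294.38 = 205357.81
ΣP(Jan 2020)Q(Jan 2020) = 450.62×5 + 345.84×11 + 18356.71×10 + 212.47×6 = 2253.1 + 3804.24 + 183567.1 + 1274.82 = 190899.26
link = 205357.81/190899.26 = 1.075739
Link Feb 2020→Mar 2020:
ΣP(Mar 2020)Q(Feb 2020) = 675.56×5 + 327.85×11 + 21668.77×11 + 272.04×7 = 3377.8 + 3606.35 + 238356.47 + 1904.28 = 247244.9
ΣP(Feb 2020)Q(Feb 2020) = 534.57×5 + 314.08×11 + 19793.57×11 + 215.73×7 = 2672.85 + 3454.88 + 217729.27 + 1510.11 = 225367.11
link = 247244.9/225367.11 = 1.097076
Link Mar 2020→Apr 2020:
ΣP(Apr 2020)Q(Mar 2020) = 599.06×6 + 398.72×9 + 25954.75×11 + 306.65×6 = 3594.36 + 3588.48 + 285502.25 + 1839.9 = 294524.99
ΣP(Mar 2020)Q(Mar 2020) = 675.56×6 + 327.85×9 + 21668.77×11 + 272.04×6 = 4053.36 + 2950.65 + 238356.47 + 1632.24 = 246992.72
link = 294524.99/246992.72 = 1.192444
Chained index = 100 × 1.075739 × 1.097076 × 1.192444 = 140.7284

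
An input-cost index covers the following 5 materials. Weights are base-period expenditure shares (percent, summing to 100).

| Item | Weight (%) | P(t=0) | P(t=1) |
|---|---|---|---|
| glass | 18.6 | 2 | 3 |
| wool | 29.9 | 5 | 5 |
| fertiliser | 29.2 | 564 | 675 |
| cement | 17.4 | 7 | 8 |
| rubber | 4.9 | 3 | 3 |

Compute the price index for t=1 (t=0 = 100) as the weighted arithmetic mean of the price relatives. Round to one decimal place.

117.5

glass: 18.6 × (3/2) = 18.6 × 1.500000 = 27.9000
wool: 29.9 × (5/5) = 29.9 × 1.000000 = 29.9000
fertiliser: 29.2 × (675/564) = 29.2 × 1.196809 = 34.9468
cement: 17.4 × (8/7) = 17.4 × 1.142857 = 19.8857
rubber: 4.9 × (3/3) = 4.9 × 1.000000 = 4.9000
Index = Σ wᵢ·(p₁ᵢ/p₀ᵢ) = 27.9000 + 29.9000 + 34.9468 + 19.8857 + 4.9000 = 117.5325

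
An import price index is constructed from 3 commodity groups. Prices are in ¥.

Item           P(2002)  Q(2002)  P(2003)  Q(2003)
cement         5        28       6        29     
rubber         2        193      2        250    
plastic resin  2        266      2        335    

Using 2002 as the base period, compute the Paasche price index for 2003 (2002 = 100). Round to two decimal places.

102.21

Paasche price index uses current-period quantities as weights.
ΣP(2003)·Q(2003) = 6×29 + 2×250 + 2×335 = 174 + 500 + 670 = 1344
ΣP(2002)·Q(2003) = 5×29 + 2×250 + 2×335 = 145 + 500 + 670 = 1315
Index = 1344 / 1315 × 100 = 102.2053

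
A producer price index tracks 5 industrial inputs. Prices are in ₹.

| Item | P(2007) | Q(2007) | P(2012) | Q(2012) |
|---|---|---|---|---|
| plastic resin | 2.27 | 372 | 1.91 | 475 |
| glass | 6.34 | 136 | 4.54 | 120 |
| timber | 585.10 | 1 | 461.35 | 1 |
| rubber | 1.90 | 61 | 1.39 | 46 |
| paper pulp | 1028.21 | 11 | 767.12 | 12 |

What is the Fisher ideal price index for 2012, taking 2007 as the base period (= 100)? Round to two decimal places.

75.24

Laspeyres component (base-period weights):
ΣP(2012)Q(2007) = 1.91×372 + 4.54×136 + 461.35×1 + 1.39×61 + 767.12×11 = 710.52 + 617.44 + 461.35 + 84.79 + 8438.32 = 10312.42
ΣP(2007)Q(2007) = 2.27×372 + 6.34×136 + 585.10×1 + 1.90×61 + 1028.21×11 = 844.44 + 862.24 + 585.1 + 115.9 + 11310.31 = 13717.99
L = 10312.42 / 13717.99 × 100 = 75.1744
Paasche component (current-period weights):
ΣP(2012)Q(2012) = 1.91×475 + 4.54×120 + 461.35×1 + 1.39×46 + 767.12×12 = 907.25 + 544.8 + 461.35 + 63.94 + 9205.44 = 11182.78
ΣP(2007)Q(2012) = 2.27×475 + 6.34×120 + 585.10×1 + 1.90×46 + 1028.21×12 = 1078.25 + 760.8 + 585.1 + 87.4 + 12338.52 = 14850.07
P = 11182.78 / 14850.07 × 100 = 75.3046
Fisher = √(L × P) = √(75.1744 × 75.3046) = 75.2395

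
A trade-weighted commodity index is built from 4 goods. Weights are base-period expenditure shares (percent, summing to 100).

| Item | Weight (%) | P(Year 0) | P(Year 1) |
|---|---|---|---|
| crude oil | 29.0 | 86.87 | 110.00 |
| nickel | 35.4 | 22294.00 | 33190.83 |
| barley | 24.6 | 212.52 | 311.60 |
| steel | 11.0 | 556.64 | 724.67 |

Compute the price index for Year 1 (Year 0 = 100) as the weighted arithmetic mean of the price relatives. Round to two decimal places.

139.81

crude oil: 29.0 × (110.00/86.87) = 29.0 × 1.266260 = 36.7215
nickel: 35.4 × (33190.83/22294.00) = 35.4 × 1.488779 = 52.7028
barley: 24.6 × (311.60/212.52) = 24.6 × 1.466215 = 36.0689
steel: 11.0 × (724.67/556.64) = 11.0 × 1.301865 = 14.3205
Index = Σ wᵢ·(p₁ᵢ/p₀ᵢ) = 36.7215 + 52.7028 + 36.0689 + 14.3205 = 139.8137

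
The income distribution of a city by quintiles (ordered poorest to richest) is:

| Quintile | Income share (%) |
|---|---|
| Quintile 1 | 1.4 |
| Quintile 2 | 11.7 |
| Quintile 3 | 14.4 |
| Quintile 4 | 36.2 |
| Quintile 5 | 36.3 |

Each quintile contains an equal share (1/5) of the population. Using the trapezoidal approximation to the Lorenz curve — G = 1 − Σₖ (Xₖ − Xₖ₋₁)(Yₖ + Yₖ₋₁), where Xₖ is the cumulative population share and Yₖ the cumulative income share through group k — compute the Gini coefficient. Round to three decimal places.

0.377

Cumulative income shares Yₖ: 0.0140, 0.1310, 0.2750, 0.6370, 1.0000
Σ (Xₖ−Xₖ₋₁)(Yₖ+Yₖ₋₁) = (1/5)(0.0140+0.0000) + (1/5)(0.1310+0.0140) + (1/5)(0.2750+0.1310) + (1/5)(0.6370+0.2750) + (1/5)(1.0000+0.6370)
  = 0.0028 + 0.0290 + 0.0812 + 0.1824 + 0.3274 = 0.6228
G = 1 − 0.6228 = 0.3772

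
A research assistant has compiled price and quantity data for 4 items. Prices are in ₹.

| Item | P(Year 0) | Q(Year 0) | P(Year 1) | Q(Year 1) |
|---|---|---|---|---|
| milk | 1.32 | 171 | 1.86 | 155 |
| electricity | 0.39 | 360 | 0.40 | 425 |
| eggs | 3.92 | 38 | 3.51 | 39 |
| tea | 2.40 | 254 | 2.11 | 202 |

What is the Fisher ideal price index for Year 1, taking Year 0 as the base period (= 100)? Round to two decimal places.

Laspeyres component (base-period weights):
ΣP(Year 1)Q(Year 0) = 1.86×171 + 0.40×360 + 3.51×38 + 2.11×254 = 318.06 + 144 + 133.38 + 535.94 = 1131.38
ΣP(Year 0)Q(Year 0) = 1.32×171 + 0.39×360 + 3.92×38 + 2.40×254 = 225.72 + 140.4 + 148.96 + 609.6 = 1124.68
L = 1131.38 / 1124.68 × 100 = 100.5957
Paasche component (current-period weights):
ΣP(Year 1)Q(Year 1) = 1.86×155 + 0.40×425 + 3.51×39 + 2.11×202 = 288.3 + 170 + 136.89 + 426.22 = 1021.41
ΣP(Year 0)Q(Year 1) = 1.32×155 + 0.39×425 + 3.92×39 + 2.40×202 = 204.6 + 165.75 + 152.88 + 484.8 = 1008.03
P = 1021.41 / 1008.03 × 100 = 101.3273
Fisher = √(L × P) = √(100.5957 × 101.3273) = 100.9609

100.96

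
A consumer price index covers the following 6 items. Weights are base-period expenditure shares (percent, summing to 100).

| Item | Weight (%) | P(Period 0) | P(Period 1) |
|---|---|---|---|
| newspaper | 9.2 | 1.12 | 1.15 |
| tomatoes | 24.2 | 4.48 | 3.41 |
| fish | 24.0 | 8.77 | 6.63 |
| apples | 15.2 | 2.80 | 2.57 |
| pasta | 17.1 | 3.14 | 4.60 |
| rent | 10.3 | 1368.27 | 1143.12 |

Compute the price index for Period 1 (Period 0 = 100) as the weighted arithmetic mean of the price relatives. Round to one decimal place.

newspaper: 9.2 × (1.15/1.12) = 9.2 × 1.026786 = 9.4464
tomatoes: 24.2 × (3.41/4.48) = 24.2 × 0.761161 = 18.4201
fish: 24.0 × (6.63/8.77) = 24.0 × 0.755986 = 18.1437
apples: 15.2 × (2.57/2.80) = 15.2 × 0.917857 = 13.9514
pasta: 17.1 × (4.60/3.14) = 17.1 × 1.464968 = 25.0510
rent: 10.3 × (1143.12/1368.27) = 10.3 × 0.835449 = 8.6051
Index = Σ wᵢ·(p₁ᵢ/p₀ᵢ) = 9.4464 + 18.4201 + 18.1437 + 13.9514 + 25.0510 + 8.6051 = 93.6177

93.6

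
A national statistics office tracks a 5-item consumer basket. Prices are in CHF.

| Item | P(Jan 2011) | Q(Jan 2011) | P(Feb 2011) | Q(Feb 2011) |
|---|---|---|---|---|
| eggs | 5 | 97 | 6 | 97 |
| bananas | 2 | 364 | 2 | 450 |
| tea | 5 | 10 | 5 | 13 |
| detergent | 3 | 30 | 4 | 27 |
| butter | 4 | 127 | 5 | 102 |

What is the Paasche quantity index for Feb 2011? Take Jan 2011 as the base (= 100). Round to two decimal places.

102.36

Paasche quantity index uses current-period prices as weights.
ΣP(Feb 2011)·Q(Feb 2011) = 6×97 + 2×450 + 5×13 + 4×27 + 5×102 = 582 + 900 + 65 + 108 + 510 = 2165
ΣP(Feb 2011)·Q(Jan 2011) = 6×97 + 2×364 + 5×10 + 4×30 + 5×127 = 582 + 728 + 50 + 120 + 635 = 2115
Index = 2165 / 2115 × 100 = 102.3641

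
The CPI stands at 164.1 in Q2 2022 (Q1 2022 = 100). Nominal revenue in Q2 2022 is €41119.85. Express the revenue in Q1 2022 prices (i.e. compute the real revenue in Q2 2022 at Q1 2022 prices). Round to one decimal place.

Real = Nominal ÷ (Index/100) = 41119.85 ÷ (164.1/100)
     = 41119.85 ÷ 1.641 = 25057.8001

25057.8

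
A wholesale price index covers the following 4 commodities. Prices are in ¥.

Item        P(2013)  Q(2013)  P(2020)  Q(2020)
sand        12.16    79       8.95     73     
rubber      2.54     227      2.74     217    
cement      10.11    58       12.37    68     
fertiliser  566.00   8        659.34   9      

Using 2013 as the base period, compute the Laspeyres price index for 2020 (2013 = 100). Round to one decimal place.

110.1

Laspeyres price index uses base-period quantities as weights.
ΣP(2020)·Q(2013) = 8.95×79 + 2.74×227 + 12.37×58 + 659.34×8 = 707.05 + 621.98 + 717.46 + 5274.72 = 7321.21
ΣP(2013)·Q(2013) = 12.16×79 + 2.54×227 + 10.11×58 + 566.00×8 = 960.64 + 576.58 + 586.38 + 4528 = 6651.6
Index = 7321.21 / 6651.6 × 100 = 110.0669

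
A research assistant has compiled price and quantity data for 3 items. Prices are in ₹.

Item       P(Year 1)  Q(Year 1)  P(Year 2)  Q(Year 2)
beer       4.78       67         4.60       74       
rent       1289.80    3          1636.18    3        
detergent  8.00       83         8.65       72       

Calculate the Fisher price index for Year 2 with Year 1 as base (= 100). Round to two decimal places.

Laspeyres component (base-period weights):
ΣP(Year 2)Q(Year 1) = 4.60×67 + 1636.18×3 + 8.65×83 = 308.2 + 4908.54 + 717.95 = 5934.69
ΣP(Year 1)Q(Year 1) = 4.78×67 + 1289.80×3 + 8.00×83 = 320.26 + 3869.4 + 664 = 4853.66
L = 5934.69 / 4853.66 × 100 = 122.2725
Paasche component (current-period weights):
ΣP(Year 2)Q(Year 2) = 4.60×74 + 1636.18×3 + 8.65×72 = 340.4 + 4908.54 + 622.8 = 5871.74
ΣP(Year 1)Q(Year 2) = 4.78×74 + 1289.80×3 + 8.00×72 = 353.72 + 3869.4 + 576 = 4799.12
P = 5871.74 / 4799.12 × 100 = 122.3503
Fisher = √(L × P) = √(122.2725 × 122.3503) = 122.3114

122.31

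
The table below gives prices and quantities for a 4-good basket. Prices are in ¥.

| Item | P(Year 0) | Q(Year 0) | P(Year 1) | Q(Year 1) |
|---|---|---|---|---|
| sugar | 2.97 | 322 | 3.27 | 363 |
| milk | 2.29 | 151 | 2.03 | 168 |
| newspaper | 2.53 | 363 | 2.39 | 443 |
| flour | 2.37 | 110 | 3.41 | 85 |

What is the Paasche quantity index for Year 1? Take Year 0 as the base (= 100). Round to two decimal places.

Paasche quantity index uses current-period prices as weights.
ΣP(Year 1)·Q(Year 1) = 3.27×363 + 2.03×168 + 2.39×443 + 3.41×85 = 1187.01 + 341.04 + 1058.77 + 289.85 = 2876.67
ΣP(Year 1)·Q(Year 0) = 3.27×322 + 2.03×151 + 2.39×363 + 3.41×110 = 1052.94 + 306.53 + 867.57 + 375.1 = 2602.14
Index = 2876.67 / 2602.14 × 100 = 110.5502

110.55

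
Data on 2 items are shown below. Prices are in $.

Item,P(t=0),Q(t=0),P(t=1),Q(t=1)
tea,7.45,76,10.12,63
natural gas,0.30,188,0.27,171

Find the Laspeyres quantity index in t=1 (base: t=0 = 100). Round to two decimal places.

Laspeyres quantity index uses base-period prices as weights.
ΣP(t=0)·Q(t=1) = 7.45×63 + 0.30×171 = 469.35 + 51.3 = 520.65
ΣP(t=0)·Q(t=0) = 7.45×76 + 0.30×188 = 566.2 + 56.4 = 622.6
Index = 520.65 / 622.6 × 100 = 83.6251

83.63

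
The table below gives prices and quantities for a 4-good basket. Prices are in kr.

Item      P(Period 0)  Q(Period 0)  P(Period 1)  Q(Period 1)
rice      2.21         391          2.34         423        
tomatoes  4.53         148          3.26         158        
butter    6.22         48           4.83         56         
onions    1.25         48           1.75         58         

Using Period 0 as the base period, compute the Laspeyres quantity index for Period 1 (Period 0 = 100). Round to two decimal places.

Laspeyres quantity index uses base-period prices as weights.
ΣP(Period 0)·Q(Period 1) = 2.21×423 + 4.53×158 + 6.22×56 + 1.25×58 = 934.83 + 715.74 + 348.32 + 72.5 = 2071.39
ΣP(Period 0)·Q(Period 0) = 2.21×391 + 4.53×148 + 6.22×48 + 1.25×48 = 864.11 + 670.44 + 298.56 + 60 = 1893.11
Index = 2071.39 / 1893.11 × 100 = 109.4173

109.42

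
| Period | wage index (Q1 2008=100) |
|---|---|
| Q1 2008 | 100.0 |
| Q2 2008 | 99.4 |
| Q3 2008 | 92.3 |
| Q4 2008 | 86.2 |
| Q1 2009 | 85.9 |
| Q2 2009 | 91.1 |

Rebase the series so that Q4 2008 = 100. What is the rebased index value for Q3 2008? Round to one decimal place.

107.1

Rebased(Q3 2008) = 92.3 / 86.2 × 100 = 107.0766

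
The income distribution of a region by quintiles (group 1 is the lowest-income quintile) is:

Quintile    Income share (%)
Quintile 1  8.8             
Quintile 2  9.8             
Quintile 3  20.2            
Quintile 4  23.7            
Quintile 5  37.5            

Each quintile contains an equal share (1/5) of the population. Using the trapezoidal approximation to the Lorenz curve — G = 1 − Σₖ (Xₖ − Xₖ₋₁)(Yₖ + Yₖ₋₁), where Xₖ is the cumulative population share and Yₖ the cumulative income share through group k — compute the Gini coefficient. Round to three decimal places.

0.285

Cumulative income shares Yₖ: 0.0880, 0.1860, 0.3880, 0.6250, 1.0000
Σ (Xₖ−Xₖ₋₁)(Yₖ+Yₖ₋₁) = (1/5)(0.0880+0.0000) + (1/5)(0.1860+0.0880) + (1/5)(0.3880+0.1860) + (1/5)(0.6250+0.3880) + (1/5)(1.0000+0.6250)
  = 0.0176 + 0.0548 + 0.1148 + 0.2026 + 0.3250 = 0.7148
G = 1 − 0.7148 = 0.2852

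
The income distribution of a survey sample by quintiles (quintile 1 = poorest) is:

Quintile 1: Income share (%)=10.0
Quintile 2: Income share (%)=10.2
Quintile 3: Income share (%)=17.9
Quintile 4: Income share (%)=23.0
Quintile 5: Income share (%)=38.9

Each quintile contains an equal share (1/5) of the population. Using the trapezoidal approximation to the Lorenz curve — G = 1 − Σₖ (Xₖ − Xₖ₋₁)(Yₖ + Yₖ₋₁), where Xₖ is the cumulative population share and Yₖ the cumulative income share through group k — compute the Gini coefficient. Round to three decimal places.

0.282

Cumulative income shares Yₖ: 0.1000, 0.2020, 0.3810, 0.6110, 1.0000
Σ (Xₖ−Xₖ₋₁)(Yₖ+Yₖ₋₁) = (1/5)(0.1000+0.0000) + (1/5)(0.2020+0.1000) + (1/5)(0.3810+0.2020) + (1/5)(0.6110+0.3810) + (1/5)(1.0000+0.6110)
  = 0.0200 + 0.0604 + 0.1166 + 0.1984 + 0.3222 = 0.7176
G = 1 − 0.7176 = 0.2824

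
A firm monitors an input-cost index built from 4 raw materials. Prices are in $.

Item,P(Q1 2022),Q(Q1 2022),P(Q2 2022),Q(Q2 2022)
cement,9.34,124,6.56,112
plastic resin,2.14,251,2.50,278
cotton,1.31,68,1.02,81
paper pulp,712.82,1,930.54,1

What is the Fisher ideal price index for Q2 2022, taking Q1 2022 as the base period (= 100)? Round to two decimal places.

98.52

Laspeyres component (base-period weights):
ΣP(Q2 2022)Q(Q1 2022) = 6.56×124 + 2.50×251 + 1.02×68 + 930.54×1 = 813.44 + 627.5 + 69.36 + 930.54 = 2440.84
ΣP(Q1 2022)Q(Q1 2022) = 9.34×124 + 2.14×251 + 1.31×68 + 712.82×1 = 1158.16 + 537.14 + 89.08 + 712.82 = 2497.2
L = 2440.84 / 2497.2 × 100 = 97.7431
Paasche component (current-period weights):
ΣP(Q2 2022)Q(Q2 2022) = 6.56×112 + 2.50×278 + 1.02×81 + 930.54×1 = 734.72 + 695 + 82.62 + 930.54 = 2442.88
ΣP(Q1 2022)Q(Q2 2022) = 9.34×112 + 2.14×278 + 1.31×81 + 712.82×1 = 1046.08 + 594.92 + 106.11 + 712.82 = 2459.93
P = 2442.88 / 2459.93 × 100 = 99.3069
Fisher = √(L × P) = √(97.7431 × 99.3069) = 98.5219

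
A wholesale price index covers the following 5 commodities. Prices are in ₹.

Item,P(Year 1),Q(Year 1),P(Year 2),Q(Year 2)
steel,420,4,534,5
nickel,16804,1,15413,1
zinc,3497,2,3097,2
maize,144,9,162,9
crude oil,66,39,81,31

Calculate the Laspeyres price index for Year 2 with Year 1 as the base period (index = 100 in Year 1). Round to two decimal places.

Laspeyres price index uses base-period quantities as weights.
ΣP(Year 2)·Q(Year 1) = 534×4 + 15413×1 + 3097×2 + 162×9 + 81×39 = 2136 + 15413 + 6194 + 1458 + 3159 = 28360
ΣP(Year 1)·Q(Year 1) = 420×4 + 16804×1 + 3497×2 + 144×9 + 66×39 = 1680 + 16804 + 6994 + 1296 + 2574 = 29348
Index = 28360 / 29348 × 100 = 96.6335

96.63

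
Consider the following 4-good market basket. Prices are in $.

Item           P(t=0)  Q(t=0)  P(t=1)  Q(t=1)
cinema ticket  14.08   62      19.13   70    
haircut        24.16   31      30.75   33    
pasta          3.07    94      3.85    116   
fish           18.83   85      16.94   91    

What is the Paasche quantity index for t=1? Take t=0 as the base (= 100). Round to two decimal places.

110.17

Paasche quantity index uses current-period prices as weights.
ΣP(t=1)·Q(t=1) = 19.13×70 + 30.75×33 + 3.85×116 + 16.94×91 = 1339.1 + 1014.75 + 446.6 + 1541.54 = 4341.99
ΣP(t=1)·Q(t=0) = 19.13×62 + 30.75×31 + 3.85×94 + 16.94×85 = 1186.06 + 953.25 + 361.9 + 1439.9 = 3941.11
Index = 4341.99 / 3941.11 × 100 = 110.1718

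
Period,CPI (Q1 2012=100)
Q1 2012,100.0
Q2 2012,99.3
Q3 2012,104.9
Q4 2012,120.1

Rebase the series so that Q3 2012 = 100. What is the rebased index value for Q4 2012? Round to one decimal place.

114.5

Rebased(Q4 2012) = 120.1 / 104.9 × 100 = 114.4900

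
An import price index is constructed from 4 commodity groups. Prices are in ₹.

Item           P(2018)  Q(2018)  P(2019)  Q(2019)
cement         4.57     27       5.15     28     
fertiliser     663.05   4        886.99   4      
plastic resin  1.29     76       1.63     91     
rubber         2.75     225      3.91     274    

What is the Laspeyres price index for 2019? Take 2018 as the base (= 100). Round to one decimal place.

134.3

Laspeyres price index uses base-period quantities as weights.
ΣP(2019)·Q(2018) = 5.15×27 + 886.99×4 + 1.63×76 + 3.91×225 = 139.05 + 3547.96 + 123.88 + 879.75 = 4690.64
ΣP(2018)·Q(2018) = 4.57×27 + 663.05×4 + 1.29×76 + 2.75×225 = 123.39 + 2652.2 + 98.04 + 618.75 = 3492.38
Index = 4690.64 / 3492.38 × 100 = 134.3107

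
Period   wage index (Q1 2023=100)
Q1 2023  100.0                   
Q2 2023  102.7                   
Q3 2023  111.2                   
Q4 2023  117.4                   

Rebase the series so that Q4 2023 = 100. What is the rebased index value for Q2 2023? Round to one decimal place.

87.5

Rebased(Q2 2023) = 102.7 / 117.4 × 100 = 87.4787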